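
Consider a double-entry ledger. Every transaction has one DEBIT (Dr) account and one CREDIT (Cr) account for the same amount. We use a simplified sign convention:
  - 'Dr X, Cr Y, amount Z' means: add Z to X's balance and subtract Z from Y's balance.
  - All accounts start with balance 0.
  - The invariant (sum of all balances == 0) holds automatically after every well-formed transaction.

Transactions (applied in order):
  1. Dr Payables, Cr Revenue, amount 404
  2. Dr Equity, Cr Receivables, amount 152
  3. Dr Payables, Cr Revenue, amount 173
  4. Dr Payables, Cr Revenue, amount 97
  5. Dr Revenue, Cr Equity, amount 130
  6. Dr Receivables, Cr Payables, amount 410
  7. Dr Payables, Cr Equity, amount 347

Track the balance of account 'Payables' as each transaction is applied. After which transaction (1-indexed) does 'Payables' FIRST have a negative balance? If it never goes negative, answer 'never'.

After txn 1: Payables=404
After txn 2: Payables=404
After txn 3: Payables=577
After txn 4: Payables=674
After txn 5: Payables=674
After txn 6: Payables=264
After txn 7: Payables=611

Answer: never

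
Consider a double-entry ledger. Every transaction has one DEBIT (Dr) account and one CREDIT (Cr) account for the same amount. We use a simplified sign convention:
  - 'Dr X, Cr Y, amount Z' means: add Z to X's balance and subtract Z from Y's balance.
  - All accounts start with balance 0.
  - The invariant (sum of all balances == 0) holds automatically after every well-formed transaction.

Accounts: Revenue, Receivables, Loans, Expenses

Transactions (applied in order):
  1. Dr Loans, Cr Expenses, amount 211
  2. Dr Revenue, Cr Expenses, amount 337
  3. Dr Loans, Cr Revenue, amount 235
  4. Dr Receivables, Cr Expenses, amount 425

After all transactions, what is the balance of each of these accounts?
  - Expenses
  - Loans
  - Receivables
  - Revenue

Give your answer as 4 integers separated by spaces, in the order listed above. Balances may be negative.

After txn 1 (Dr Loans, Cr Expenses, amount 211): Expenses=-211 Loans=211
After txn 2 (Dr Revenue, Cr Expenses, amount 337): Expenses=-548 Loans=211 Revenue=337
After txn 3 (Dr Loans, Cr Revenue, amount 235): Expenses=-548 Loans=446 Revenue=102
After txn 4 (Dr Receivables, Cr Expenses, amount 425): Expenses=-973 Loans=446 Receivables=425 Revenue=102

Answer: -973 446 425 102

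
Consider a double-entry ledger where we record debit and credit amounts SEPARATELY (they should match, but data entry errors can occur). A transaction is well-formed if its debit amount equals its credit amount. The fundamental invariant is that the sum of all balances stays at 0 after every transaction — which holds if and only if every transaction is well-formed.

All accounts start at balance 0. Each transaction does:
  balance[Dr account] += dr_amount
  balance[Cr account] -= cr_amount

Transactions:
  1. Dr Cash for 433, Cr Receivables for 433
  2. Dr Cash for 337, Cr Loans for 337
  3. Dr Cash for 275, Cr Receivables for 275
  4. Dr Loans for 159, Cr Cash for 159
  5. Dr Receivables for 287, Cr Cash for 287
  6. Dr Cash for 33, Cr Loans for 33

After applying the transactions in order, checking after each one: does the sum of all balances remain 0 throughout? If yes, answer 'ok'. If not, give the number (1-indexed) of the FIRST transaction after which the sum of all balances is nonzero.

After txn 1: dr=433 cr=433 sum_balances=0
After txn 2: dr=337 cr=337 sum_balances=0
After txn 3: dr=275 cr=275 sum_balances=0
After txn 4: dr=159 cr=159 sum_balances=0
After txn 5: dr=287 cr=287 sum_balances=0
After txn 6: dr=33 cr=33 sum_balances=0

Answer: ok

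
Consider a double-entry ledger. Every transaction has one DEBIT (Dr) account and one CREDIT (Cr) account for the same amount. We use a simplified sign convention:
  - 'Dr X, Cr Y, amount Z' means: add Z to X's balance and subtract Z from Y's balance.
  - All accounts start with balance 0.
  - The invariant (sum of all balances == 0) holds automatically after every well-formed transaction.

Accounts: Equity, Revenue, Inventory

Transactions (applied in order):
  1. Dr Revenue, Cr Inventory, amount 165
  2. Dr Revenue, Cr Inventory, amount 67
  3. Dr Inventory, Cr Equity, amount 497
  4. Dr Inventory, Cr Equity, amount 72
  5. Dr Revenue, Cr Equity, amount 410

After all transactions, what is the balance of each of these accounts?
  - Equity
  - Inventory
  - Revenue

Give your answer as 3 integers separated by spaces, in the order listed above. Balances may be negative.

Answer: -979 337 642

Derivation:
After txn 1 (Dr Revenue, Cr Inventory, amount 165): Inventory=-165 Revenue=165
After txn 2 (Dr Revenue, Cr Inventory, amount 67): Inventory=-232 Revenue=232
After txn 3 (Dr Inventory, Cr Equity, amount 497): Equity=-497 Inventory=265 Revenue=232
After txn 4 (Dr Inventory, Cr Equity, amount 72): Equity=-569 Inventory=337 Revenue=232
After txn 5 (Dr Revenue, Cr Equity, amount 410): Equity=-979 Inventory=337 Revenue=642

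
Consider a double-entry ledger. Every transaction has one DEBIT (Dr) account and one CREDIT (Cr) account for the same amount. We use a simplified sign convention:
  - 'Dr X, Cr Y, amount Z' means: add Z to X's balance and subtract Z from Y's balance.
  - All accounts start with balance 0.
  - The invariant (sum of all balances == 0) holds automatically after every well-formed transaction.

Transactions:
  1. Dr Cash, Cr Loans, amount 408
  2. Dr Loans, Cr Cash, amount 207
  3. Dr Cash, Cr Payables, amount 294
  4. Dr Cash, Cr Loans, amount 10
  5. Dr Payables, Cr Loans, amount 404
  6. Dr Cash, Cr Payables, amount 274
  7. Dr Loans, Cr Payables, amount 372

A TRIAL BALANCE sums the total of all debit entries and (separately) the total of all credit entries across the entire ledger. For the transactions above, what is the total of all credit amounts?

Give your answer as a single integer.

Txn 1: credit+=408
Txn 2: credit+=207
Txn 3: credit+=294
Txn 4: credit+=10
Txn 5: credit+=404
Txn 6: credit+=274
Txn 7: credit+=372
Total credits = 1969

Answer: 1969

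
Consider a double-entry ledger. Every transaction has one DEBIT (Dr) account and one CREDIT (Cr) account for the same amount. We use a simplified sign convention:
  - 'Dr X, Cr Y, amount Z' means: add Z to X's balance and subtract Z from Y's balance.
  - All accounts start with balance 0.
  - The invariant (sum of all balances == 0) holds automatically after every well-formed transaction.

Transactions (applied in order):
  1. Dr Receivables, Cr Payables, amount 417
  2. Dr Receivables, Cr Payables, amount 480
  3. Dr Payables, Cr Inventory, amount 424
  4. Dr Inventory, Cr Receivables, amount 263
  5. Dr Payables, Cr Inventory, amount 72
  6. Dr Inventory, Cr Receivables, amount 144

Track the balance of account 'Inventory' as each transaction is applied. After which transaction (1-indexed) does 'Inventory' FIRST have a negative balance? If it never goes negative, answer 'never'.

Answer: 3

Derivation:
After txn 1: Inventory=0
After txn 2: Inventory=0
After txn 3: Inventory=-424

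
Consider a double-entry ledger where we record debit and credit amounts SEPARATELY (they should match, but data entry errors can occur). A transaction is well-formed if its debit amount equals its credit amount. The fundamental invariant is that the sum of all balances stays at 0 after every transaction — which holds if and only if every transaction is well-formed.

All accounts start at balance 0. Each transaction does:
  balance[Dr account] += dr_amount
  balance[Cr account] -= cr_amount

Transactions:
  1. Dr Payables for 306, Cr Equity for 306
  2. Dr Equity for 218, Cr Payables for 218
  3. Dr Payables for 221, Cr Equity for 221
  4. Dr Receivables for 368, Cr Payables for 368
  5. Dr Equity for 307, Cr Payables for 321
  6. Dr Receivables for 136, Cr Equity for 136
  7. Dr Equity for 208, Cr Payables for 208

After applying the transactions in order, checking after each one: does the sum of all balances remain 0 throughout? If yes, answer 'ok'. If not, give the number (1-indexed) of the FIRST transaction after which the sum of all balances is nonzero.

Answer: 5

Derivation:
After txn 1: dr=306 cr=306 sum_balances=0
After txn 2: dr=218 cr=218 sum_balances=0
After txn 3: dr=221 cr=221 sum_balances=0
After txn 4: dr=368 cr=368 sum_balances=0
After txn 5: dr=307 cr=321 sum_balances=-14
After txn 6: dr=136 cr=136 sum_balances=-14
After txn 7: dr=208 cr=208 sum_balances=-14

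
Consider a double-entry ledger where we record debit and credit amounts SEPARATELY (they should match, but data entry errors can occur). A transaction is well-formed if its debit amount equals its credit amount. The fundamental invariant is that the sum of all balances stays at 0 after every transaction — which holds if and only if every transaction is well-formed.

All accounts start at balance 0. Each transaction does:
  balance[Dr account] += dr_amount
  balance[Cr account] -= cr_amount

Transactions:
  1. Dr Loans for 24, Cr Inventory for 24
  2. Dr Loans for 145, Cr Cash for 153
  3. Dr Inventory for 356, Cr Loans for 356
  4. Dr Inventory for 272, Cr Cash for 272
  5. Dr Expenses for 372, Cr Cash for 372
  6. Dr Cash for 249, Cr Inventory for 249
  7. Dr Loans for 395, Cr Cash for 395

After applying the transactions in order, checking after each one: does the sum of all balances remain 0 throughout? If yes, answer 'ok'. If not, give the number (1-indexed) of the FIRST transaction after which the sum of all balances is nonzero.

After txn 1: dr=24 cr=24 sum_balances=0
After txn 2: dr=145 cr=153 sum_balances=-8
After txn 3: dr=356 cr=356 sum_balances=-8
After txn 4: dr=272 cr=272 sum_balances=-8
After txn 5: dr=372 cr=372 sum_balances=-8
After txn 6: dr=249 cr=249 sum_balances=-8
After txn 7: dr=395 cr=395 sum_balances=-8

Answer: 2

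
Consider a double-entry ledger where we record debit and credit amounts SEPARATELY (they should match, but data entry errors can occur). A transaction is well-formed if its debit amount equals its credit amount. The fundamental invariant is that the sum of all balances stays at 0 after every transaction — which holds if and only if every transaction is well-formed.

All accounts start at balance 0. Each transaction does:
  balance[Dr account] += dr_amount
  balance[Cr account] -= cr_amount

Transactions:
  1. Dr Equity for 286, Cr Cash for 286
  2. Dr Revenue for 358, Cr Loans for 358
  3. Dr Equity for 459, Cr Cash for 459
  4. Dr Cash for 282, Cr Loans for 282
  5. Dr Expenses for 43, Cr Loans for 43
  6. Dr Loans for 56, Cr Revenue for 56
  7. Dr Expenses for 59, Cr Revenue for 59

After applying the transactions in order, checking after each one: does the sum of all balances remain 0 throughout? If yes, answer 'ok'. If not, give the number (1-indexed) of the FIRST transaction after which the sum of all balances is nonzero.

After txn 1: dr=286 cr=286 sum_balances=0
After txn 2: dr=358 cr=358 sum_balances=0
After txn 3: dr=459 cr=459 sum_balances=0
After txn 4: dr=282 cr=282 sum_balances=0
After txn 5: dr=43 cr=43 sum_balances=0
After txn 6: dr=56 cr=56 sum_balances=0
After txn 7: dr=59 cr=59 sum_balances=0

Answer: ok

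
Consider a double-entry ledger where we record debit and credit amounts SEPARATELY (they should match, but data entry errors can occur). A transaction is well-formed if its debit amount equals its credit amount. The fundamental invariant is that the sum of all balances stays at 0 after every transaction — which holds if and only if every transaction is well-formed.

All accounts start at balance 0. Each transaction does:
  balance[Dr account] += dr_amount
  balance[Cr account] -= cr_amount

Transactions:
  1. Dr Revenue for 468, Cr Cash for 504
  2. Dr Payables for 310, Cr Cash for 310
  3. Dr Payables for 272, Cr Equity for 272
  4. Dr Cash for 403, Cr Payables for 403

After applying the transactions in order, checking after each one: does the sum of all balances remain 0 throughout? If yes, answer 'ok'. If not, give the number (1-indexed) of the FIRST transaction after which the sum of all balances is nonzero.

Answer: 1

Derivation:
After txn 1: dr=468 cr=504 sum_balances=-36
After txn 2: dr=310 cr=310 sum_balances=-36
After txn 3: dr=272 cr=272 sum_balances=-36
After txn 4: dr=403 cr=403 sum_balances=-36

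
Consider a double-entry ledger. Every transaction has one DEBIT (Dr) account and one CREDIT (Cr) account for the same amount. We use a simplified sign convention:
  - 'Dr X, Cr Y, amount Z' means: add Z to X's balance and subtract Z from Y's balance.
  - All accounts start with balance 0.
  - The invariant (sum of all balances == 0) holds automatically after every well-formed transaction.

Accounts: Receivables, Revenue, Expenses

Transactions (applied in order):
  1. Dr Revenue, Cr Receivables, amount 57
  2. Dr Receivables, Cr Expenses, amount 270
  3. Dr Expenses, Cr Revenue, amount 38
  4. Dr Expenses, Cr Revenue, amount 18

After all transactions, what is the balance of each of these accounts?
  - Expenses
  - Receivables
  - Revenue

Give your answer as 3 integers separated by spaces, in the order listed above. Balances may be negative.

Answer: -214 213 1

Derivation:
After txn 1 (Dr Revenue, Cr Receivables, amount 57): Receivables=-57 Revenue=57
After txn 2 (Dr Receivables, Cr Expenses, amount 270): Expenses=-270 Receivables=213 Revenue=57
After txn 3 (Dr Expenses, Cr Revenue, amount 38): Expenses=-232 Receivables=213 Revenue=19
After txn 4 (Dr Expenses, Cr Revenue, amount 18): Expenses=-214 Receivables=213 Revenue=1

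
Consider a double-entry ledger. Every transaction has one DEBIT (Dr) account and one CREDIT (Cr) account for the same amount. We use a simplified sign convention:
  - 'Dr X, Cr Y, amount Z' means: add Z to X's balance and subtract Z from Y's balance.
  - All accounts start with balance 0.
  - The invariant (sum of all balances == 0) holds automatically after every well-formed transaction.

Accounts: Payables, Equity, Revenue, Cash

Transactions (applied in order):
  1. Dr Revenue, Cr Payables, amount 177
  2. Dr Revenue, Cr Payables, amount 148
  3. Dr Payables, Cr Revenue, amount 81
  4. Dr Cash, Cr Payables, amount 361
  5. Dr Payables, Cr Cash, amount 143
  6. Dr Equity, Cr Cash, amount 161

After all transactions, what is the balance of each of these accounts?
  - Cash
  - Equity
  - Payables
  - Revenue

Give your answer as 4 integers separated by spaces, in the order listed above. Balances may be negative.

Answer: 57 161 -462 244

Derivation:
After txn 1 (Dr Revenue, Cr Payables, amount 177): Payables=-177 Revenue=177
After txn 2 (Dr Revenue, Cr Payables, amount 148): Payables=-325 Revenue=325
After txn 3 (Dr Payables, Cr Revenue, amount 81): Payables=-244 Revenue=244
After txn 4 (Dr Cash, Cr Payables, amount 361): Cash=361 Payables=-605 Revenue=244
After txn 5 (Dr Payables, Cr Cash, amount 143): Cash=218 Payables=-462 Revenue=244
After txn 6 (Dr Equity, Cr Cash, amount 161): Cash=57 Equity=161 Payables=-462 Revenue=244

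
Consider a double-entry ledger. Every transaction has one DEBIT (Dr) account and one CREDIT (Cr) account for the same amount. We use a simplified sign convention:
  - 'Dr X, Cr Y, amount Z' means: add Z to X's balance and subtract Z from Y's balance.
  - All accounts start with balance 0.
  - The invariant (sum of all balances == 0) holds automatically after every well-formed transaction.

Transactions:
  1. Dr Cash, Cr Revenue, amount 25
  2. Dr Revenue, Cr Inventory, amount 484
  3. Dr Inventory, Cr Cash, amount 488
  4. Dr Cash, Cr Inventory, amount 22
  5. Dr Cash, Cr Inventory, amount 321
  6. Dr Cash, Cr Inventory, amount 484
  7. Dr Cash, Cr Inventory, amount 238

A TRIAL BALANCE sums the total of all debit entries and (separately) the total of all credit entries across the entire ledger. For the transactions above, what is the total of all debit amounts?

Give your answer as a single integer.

Txn 1: debit+=25
Txn 2: debit+=484
Txn 3: debit+=488
Txn 4: debit+=22
Txn 5: debit+=321
Txn 6: debit+=484
Txn 7: debit+=238
Total debits = 2062

Answer: 2062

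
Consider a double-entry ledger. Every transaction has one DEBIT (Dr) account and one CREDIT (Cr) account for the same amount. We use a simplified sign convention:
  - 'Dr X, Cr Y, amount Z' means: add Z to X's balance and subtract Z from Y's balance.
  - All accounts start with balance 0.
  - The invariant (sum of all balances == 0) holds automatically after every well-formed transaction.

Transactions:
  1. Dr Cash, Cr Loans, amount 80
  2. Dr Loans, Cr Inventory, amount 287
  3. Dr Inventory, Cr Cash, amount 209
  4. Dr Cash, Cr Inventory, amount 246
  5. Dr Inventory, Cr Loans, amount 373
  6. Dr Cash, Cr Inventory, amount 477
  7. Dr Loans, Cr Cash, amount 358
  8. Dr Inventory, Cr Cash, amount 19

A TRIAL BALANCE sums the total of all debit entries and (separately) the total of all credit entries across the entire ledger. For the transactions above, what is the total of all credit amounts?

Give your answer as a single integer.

Answer: 2049

Derivation:
Txn 1: credit+=80
Txn 2: credit+=287
Txn 3: credit+=209
Txn 4: credit+=246
Txn 5: credit+=373
Txn 6: credit+=477
Txn 7: credit+=358
Txn 8: credit+=19
Total credits = 2049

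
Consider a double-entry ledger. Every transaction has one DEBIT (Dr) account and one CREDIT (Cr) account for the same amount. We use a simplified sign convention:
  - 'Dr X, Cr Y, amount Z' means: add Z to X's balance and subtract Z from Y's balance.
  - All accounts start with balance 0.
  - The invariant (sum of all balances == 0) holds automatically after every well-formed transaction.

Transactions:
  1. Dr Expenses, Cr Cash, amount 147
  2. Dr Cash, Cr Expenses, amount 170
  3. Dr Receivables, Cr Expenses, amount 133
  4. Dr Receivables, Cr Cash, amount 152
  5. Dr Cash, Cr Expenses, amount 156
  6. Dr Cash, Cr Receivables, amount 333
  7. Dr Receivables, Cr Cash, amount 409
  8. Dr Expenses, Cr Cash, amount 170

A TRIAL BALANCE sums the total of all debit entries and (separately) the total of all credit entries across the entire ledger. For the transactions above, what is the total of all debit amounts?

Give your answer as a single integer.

Txn 1: debit+=147
Txn 2: debit+=170
Txn 3: debit+=133
Txn 4: debit+=152
Txn 5: debit+=156
Txn 6: debit+=333
Txn 7: debit+=409
Txn 8: debit+=170
Total debits = 1670

Answer: 1670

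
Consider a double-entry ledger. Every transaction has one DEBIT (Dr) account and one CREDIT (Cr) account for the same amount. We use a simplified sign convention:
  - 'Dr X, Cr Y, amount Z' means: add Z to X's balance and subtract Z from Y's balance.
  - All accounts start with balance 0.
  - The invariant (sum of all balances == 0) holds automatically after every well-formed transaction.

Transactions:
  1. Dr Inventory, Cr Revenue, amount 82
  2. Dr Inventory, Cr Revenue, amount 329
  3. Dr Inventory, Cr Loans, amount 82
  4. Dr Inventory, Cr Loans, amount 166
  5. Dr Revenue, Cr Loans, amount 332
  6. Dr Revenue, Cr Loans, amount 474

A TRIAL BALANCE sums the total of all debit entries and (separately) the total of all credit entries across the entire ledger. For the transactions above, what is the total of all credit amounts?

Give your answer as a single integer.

Txn 1: credit+=82
Txn 2: credit+=329
Txn 3: credit+=82
Txn 4: credit+=166
Txn 5: credit+=332
Txn 6: credit+=474
Total credits = 1465

Answer: 1465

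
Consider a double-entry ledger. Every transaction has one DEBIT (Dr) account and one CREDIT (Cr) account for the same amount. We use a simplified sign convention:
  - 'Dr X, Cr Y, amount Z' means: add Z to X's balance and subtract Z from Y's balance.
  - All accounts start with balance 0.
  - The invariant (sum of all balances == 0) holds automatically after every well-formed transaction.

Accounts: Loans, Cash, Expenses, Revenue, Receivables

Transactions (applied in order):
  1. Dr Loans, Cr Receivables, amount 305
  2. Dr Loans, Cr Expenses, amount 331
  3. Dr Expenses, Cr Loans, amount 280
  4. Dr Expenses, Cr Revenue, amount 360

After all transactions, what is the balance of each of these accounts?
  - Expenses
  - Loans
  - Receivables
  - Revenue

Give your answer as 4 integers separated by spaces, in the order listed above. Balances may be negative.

Answer: 309 356 -305 -360

Derivation:
After txn 1 (Dr Loans, Cr Receivables, amount 305): Loans=305 Receivables=-305
After txn 2 (Dr Loans, Cr Expenses, amount 331): Expenses=-331 Loans=636 Receivables=-305
After txn 3 (Dr Expenses, Cr Loans, amount 280): Expenses=-51 Loans=356 Receivables=-305
After txn 4 (Dr Expenses, Cr Revenue, amount 360): Expenses=309 Loans=356 Receivables=-305 Revenue=-360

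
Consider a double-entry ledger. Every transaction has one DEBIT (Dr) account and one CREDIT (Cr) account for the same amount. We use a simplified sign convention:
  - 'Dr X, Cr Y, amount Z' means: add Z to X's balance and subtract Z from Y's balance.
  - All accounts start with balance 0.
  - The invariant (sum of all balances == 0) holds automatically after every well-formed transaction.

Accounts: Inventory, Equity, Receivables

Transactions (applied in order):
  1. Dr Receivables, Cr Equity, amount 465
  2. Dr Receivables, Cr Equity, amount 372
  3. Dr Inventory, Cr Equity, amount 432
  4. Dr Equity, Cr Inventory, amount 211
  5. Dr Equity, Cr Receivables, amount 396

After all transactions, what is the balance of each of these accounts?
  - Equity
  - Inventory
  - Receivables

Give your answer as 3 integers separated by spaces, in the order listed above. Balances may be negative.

After txn 1 (Dr Receivables, Cr Equity, amount 465): Equity=-465 Receivables=465
After txn 2 (Dr Receivables, Cr Equity, amount 372): Equity=-837 Receivables=837
After txn 3 (Dr Inventory, Cr Equity, amount 432): Equity=-1269 Inventory=432 Receivables=837
After txn 4 (Dr Equity, Cr Inventory, amount 211): Equity=-1058 Inventory=221 Receivables=837
After txn 5 (Dr Equity, Cr Receivables, amount 396): Equity=-662 Inventory=221 Receivables=441

Answer: -662 221 441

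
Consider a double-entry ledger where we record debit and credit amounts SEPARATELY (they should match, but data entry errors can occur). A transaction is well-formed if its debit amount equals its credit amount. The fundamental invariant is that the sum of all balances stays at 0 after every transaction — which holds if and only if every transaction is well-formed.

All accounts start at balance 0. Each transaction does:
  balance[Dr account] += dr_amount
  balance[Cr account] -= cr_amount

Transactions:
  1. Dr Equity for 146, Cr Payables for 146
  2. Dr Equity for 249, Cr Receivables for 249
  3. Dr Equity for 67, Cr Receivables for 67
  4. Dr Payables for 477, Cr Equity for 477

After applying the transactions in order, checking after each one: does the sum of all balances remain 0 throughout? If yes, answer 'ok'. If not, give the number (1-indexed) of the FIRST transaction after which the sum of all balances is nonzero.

Answer: ok

Derivation:
After txn 1: dr=146 cr=146 sum_balances=0
After txn 2: dr=249 cr=249 sum_balances=0
After txn 3: dr=67 cr=67 sum_balances=0
After txn 4: dr=477 cr=477 sum_balances=0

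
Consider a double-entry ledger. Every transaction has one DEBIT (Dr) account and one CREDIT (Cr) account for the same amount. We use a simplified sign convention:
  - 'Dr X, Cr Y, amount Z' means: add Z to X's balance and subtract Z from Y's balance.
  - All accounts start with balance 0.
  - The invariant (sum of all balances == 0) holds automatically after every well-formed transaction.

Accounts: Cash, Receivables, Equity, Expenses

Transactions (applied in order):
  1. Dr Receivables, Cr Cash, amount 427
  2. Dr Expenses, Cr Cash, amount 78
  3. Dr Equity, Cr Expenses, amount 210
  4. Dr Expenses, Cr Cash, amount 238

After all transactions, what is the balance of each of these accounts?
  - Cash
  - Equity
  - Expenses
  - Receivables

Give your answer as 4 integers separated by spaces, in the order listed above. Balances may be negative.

After txn 1 (Dr Receivables, Cr Cash, amount 427): Cash=-427 Receivables=427
After txn 2 (Dr Expenses, Cr Cash, amount 78): Cash=-505 Expenses=78 Receivables=427
After txn 3 (Dr Equity, Cr Expenses, amount 210): Cash=-505 Equity=210 Expenses=-132 Receivables=427
After txn 4 (Dr Expenses, Cr Cash, amount 238): Cash=-743 Equity=210 Expenses=106 Receivables=427

Answer: -743 210 106 427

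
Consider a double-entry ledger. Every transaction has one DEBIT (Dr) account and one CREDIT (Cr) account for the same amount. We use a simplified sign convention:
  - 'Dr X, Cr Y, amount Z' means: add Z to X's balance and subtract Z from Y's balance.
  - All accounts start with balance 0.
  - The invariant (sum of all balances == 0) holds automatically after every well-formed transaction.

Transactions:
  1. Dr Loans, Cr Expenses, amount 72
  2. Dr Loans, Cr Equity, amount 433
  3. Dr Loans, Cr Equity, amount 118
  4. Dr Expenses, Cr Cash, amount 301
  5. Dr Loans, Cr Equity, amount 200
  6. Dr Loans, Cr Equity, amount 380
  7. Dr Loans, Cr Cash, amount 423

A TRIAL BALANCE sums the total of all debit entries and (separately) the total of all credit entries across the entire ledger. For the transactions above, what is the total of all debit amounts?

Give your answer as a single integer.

Answer: 1927

Derivation:
Txn 1: debit+=72
Txn 2: debit+=433
Txn 3: debit+=118
Txn 4: debit+=301
Txn 5: debit+=200
Txn 6: debit+=380
Txn 7: debit+=423
Total debits = 1927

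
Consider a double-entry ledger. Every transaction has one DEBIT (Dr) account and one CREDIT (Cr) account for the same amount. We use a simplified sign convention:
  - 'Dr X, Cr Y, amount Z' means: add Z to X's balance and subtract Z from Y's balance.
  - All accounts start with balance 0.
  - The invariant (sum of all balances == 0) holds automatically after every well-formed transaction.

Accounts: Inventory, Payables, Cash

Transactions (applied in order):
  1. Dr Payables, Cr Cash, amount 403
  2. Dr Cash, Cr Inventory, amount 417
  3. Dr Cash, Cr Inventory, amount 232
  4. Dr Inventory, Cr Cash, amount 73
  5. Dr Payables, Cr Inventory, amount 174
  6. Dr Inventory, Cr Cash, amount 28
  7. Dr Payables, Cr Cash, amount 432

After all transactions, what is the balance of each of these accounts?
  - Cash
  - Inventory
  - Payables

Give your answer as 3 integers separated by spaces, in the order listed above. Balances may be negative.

Answer: -287 -722 1009

Derivation:
After txn 1 (Dr Payables, Cr Cash, amount 403): Cash=-403 Payables=403
After txn 2 (Dr Cash, Cr Inventory, amount 417): Cash=14 Inventory=-417 Payables=403
After txn 3 (Dr Cash, Cr Inventory, amount 232): Cash=246 Inventory=-649 Payables=403
After txn 4 (Dr Inventory, Cr Cash, amount 73): Cash=173 Inventory=-576 Payables=403
After txn 5 (Dr Payables, Cr Inventory, amount 174): Cash=173 Inventory=-750 Payables=577
After txn 6 (Dr Inventory, Cr Cash, amount 28): Cash=145 Inventory=-722 Payables=577
After txn 7 (Dr Payables, Cr Cash, amount 432): Cash=-287 Inventory=-722 Payables=1009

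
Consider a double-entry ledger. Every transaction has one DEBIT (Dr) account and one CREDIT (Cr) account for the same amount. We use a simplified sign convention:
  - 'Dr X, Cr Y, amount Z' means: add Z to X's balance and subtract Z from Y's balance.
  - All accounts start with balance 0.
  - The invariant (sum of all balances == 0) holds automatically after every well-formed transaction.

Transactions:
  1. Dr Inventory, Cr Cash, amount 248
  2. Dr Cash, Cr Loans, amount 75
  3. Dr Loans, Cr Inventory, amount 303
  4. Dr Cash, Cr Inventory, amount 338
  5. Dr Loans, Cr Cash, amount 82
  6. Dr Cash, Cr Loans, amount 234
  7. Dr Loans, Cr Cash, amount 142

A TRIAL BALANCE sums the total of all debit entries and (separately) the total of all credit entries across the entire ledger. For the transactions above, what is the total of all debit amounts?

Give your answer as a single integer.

Txn 1: debit+=248
Txn 2: debit+=75
Txn 3: debit+=303
Txn 4: debit+=338
Txn 5: debit+=82
Txn 6: debit+=234
Txn 7: debit+=142
Total debits = 1422

Answer: 1422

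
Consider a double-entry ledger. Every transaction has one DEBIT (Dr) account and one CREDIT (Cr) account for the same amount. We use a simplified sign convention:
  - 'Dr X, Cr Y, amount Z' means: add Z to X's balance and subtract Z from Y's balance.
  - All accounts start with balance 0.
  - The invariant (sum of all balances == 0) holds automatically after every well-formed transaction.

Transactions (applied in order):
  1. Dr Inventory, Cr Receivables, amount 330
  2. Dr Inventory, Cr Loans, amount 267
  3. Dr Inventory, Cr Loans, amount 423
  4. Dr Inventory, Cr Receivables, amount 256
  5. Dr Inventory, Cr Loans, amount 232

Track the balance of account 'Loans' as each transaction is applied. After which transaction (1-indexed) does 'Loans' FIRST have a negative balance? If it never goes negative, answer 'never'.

After txn 1: Loans=0
After txn 2: Loans=-267

Answer: 2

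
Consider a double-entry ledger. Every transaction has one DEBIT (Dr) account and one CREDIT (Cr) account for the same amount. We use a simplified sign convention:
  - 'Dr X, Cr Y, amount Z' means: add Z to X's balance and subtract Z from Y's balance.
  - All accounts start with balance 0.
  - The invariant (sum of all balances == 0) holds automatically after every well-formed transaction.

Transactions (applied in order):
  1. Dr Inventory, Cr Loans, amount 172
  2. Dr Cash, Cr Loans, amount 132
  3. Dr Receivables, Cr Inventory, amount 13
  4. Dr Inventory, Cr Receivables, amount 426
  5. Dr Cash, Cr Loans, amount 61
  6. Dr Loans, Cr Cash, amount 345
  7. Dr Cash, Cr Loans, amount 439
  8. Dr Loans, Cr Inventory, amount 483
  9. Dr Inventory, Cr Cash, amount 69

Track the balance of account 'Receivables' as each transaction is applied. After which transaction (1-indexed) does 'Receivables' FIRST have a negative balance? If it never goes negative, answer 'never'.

Answer: 4

Derivation:
After txn 1: Receivables=0
After txn 2: Receivables=0
After txn 3: Receivables=13
After txn 4: Receivables=-413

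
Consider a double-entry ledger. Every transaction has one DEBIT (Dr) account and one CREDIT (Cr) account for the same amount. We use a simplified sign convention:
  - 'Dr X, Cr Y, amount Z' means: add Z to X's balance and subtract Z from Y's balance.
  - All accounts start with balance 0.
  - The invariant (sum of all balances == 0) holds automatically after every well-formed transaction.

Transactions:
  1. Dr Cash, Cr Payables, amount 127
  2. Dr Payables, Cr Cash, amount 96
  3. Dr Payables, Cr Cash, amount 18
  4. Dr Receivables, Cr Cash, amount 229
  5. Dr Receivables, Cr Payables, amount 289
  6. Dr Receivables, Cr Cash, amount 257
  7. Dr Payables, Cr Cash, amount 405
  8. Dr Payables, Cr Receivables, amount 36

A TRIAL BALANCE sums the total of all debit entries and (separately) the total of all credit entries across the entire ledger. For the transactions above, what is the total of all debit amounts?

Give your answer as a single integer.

Answer: 1457

Derivation:
Txn 1: debit+=127
Txn 2: debit+=96
Txn 3: debit+=18
Txn 4: debit+=229
Txn 5: debit+=289
Txn 6: debit+=257
Txn 7: debit+=405
Txn 8: debit+=36
Total debits = 1457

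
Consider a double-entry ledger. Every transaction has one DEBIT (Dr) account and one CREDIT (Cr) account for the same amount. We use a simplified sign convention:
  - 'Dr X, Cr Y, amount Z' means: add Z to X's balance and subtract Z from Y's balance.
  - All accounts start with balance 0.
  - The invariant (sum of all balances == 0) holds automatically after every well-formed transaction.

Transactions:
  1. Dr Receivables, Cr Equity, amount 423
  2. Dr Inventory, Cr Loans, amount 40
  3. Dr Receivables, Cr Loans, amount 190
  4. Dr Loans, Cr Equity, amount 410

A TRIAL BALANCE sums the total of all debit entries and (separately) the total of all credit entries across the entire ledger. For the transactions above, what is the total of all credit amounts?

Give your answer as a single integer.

Txn 1: credit+=423
Txn 2: credit+=40
Txn 3: credit+=190
Txn 4: credit+=410
Total credits = 1063

Answer: 1063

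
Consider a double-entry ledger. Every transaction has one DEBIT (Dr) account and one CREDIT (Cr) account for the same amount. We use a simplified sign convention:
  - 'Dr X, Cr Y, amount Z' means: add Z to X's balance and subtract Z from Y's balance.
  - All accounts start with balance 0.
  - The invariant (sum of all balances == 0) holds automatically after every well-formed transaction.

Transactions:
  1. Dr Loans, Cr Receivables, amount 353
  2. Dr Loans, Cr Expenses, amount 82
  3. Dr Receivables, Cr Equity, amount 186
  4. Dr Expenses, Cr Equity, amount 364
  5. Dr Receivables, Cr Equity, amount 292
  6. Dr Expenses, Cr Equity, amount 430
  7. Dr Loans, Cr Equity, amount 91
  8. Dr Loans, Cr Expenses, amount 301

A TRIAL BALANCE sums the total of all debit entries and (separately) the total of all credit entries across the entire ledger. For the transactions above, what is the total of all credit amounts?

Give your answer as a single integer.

Answer: 2099

Derivation:
Txn 1: credit+=353
Txn 2: credit+=82
Txn 3: credit+=186
Txn 4: credit+=364
Txn 5: credit+=292
Txn 6: credit+=430
Txn 7: credit+=91
Txn 8: credit+=301
Total credits = 2099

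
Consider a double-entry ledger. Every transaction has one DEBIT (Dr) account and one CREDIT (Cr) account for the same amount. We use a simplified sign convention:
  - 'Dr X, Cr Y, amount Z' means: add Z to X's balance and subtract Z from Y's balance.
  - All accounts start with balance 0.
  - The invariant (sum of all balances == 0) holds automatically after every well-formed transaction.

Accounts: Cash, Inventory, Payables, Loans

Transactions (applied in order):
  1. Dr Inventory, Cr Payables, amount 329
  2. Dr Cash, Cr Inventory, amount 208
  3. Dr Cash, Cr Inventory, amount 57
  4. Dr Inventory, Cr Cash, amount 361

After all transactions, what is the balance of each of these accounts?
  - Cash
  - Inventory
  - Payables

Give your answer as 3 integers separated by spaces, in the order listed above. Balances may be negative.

After txn 1 (Dr Inventory, Cr Payables, amount 329): Inventory=329 Payables=-329
After txn 2 (Dr Cash, Cr Inventory, amount 208): Cash=208 Inventory=121 Payables=-329
After txn 3 (Dr Cash, Cr Inventory, amount 57): Cash=265 Inventory=64 Payables=-329
After txn 4 (Dr Inventory, Cr Cash, amount 361): Cash=-96 Inventory=425 Payables=-329

Answer: -96 425 -329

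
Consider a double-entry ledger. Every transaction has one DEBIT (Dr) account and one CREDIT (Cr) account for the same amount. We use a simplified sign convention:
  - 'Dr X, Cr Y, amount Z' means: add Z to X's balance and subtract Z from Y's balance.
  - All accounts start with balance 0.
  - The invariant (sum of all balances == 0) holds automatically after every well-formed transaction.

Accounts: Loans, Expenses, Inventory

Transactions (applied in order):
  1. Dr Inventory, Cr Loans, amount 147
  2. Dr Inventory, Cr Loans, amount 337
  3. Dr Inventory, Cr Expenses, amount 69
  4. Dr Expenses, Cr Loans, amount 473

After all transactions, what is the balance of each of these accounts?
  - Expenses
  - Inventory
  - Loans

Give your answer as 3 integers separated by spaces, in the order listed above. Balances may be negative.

After txn 1 (Dr Inventory, Cr Loans, amount 147): Inventory=147 Loans=-147
After txn 2 (Dr Inventory, Cr Loans, amount 337): Inventory=484 Loans=-484
After txn 3 (Dr Inventory, Cr Expenses, amount 69): Expenses=-69 Inventory=553 Loans=-484
After txn 4 (Dr Expenses, Cr Loans, amount 473): Expenses=404 Inventory=553 Loans=-957

Answer: 404 553 -957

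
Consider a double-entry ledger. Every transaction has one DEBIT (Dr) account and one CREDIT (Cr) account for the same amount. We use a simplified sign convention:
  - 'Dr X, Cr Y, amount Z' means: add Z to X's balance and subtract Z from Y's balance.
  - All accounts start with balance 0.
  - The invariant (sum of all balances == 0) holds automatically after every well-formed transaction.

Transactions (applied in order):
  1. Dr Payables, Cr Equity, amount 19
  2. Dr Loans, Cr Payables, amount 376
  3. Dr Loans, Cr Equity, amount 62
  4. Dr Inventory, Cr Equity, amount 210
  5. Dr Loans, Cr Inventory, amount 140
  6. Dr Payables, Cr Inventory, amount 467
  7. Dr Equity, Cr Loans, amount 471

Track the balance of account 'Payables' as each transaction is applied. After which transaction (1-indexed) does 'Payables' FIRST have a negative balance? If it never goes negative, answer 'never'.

After txn 1: Payables=19
After txn 2: Payables=-357

Answer: 2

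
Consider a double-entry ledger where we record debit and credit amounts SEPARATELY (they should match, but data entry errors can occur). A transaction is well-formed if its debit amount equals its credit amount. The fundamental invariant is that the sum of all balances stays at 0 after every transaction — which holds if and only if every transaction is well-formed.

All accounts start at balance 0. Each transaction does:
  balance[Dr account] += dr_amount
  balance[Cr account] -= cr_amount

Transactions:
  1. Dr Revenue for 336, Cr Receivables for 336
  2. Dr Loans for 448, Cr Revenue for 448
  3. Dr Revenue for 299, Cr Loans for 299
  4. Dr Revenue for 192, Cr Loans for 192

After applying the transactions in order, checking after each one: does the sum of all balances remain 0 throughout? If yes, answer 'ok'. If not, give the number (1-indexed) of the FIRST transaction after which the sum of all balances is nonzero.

After txn 1: dr=336 cr=336 sum_balances=0
After txn 2: dr=448 cr=448 sum_balances=0
After txn 3: dr=299 cr=299 sum_balances=0
After txn 4: dr=192 cr=192 sum_balances=0

Answer: ok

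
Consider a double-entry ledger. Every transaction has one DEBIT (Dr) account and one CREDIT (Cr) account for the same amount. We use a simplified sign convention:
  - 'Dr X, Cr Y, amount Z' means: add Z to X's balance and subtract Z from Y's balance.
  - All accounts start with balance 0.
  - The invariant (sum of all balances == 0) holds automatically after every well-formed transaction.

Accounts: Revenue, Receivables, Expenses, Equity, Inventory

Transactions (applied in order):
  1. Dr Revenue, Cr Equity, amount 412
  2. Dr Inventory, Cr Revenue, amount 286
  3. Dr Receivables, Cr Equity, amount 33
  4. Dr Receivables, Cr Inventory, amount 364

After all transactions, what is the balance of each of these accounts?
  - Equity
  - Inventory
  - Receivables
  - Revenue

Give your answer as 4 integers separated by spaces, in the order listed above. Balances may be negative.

After txn 1 (Dr Revenue, Cr Equity, amount 412): Equity=-412 Revenue=412
After txn 2 (Dr Inventory, Cr Revenue, amount 286): Equity=-412 Inventory=286 Revenue=126
After txn 3 (Dr Receivables, Cr Equity, amount 33): Equity=-445 Inventory=286 Receivables=33 Revenue=126
After txn 4 (Dr Receivables, Cr Inventory, amount 364): Equity=-445 Inventory=-78 Receivables=397 Revenue=126

Answer: -445 -78 397 126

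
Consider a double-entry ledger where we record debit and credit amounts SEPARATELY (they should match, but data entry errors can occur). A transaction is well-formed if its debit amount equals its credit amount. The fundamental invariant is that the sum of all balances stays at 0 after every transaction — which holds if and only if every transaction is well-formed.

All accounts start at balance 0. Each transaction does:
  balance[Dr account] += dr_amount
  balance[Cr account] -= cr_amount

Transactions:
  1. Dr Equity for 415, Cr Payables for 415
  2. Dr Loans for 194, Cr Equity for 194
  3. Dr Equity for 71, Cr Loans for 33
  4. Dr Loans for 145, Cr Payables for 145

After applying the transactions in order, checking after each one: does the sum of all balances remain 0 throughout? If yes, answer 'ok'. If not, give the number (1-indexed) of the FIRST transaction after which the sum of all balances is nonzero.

Answer: 3

Derivation:
After txn 1: dr=415 cr=415 sum_balances=0
After txn 2: dr=194 cr=194 sum_balances=0
After txn 3: dr=71 cr=33 sum_balances=38
After txn 4: dr=145 cr=145 sum_balances=38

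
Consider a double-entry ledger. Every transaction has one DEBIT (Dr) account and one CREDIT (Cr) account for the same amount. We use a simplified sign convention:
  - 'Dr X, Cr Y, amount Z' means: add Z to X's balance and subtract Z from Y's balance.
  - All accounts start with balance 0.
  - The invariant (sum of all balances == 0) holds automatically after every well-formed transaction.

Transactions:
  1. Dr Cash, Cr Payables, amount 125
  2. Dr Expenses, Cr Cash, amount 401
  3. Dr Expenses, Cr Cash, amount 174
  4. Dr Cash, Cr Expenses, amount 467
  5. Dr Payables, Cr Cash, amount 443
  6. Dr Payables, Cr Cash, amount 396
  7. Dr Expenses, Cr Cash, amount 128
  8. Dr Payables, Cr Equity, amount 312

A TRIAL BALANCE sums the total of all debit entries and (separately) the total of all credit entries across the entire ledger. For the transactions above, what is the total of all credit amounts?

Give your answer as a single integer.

Answer: 2446

Derivation:
Txn 1: credit+=125
Txn 2: credit+=401
Txn 3: credit+=174
Txn 4: credit+=467
Txn 5: credit+=443
Txn 6: credit+=396
Txn 7: credit+=128
Txn 8: credit+=312
Total credits = 2446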